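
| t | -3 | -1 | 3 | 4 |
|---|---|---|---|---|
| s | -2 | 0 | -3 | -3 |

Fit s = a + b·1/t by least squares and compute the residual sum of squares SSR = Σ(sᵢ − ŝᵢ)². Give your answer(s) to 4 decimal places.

The normal system XᵀX·[a, b]ᵀ = Xᵀs is [[4, -3/4]; [-3/4, 185/144]]·[a, b]ᵀ = [-8, -13/12]ᵀ.
Determinant 4·(185/144) − (-3/4)² = 659/144.
a = ((-8)·(185/144) − (-3/4)·(-13/12))/(659/144) = -1597/659; b = (4·(-13/12) − (-3/4)·(-8))/(659/144) = -1488/659.
Residuals: -217/659, 109/659, 116/659, -8/659; SSR = 110/659.

SSR = 0.1669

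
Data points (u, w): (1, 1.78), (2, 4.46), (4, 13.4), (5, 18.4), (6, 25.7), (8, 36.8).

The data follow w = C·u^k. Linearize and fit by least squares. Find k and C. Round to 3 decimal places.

k = 1.483, C = 1.709

Let Y = ln w. Fitting Y = k·ln u + ln C by least squares:
XᵀX = [[12.5270, 7.5601]; [7.5601, 6]], rhs = [22.6357, 14.4314]ᵀ  (here Σln u = 7.5601, Σ(ln u)² = 12.5270, Σln w = 14.4314, Σln u·ln w = 22.6357).
Slope k = (n·Σln u·ln w − Σln u·Σln w)/(n·Σ(ln u)² − (Σln u)²) = (6·22.6357 − 7.5601·14.4314)/18.0074 = 1.48341; ln C = (Σln w − k·Σln u)/n = 0.53612, so C = exp(0.53612) = 1.70935.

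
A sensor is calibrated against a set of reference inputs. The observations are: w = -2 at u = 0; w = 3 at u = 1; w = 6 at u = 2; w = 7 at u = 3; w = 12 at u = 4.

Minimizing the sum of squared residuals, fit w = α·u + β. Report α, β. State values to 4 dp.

α = 3.2000, β = -1.2000

Normal-equation sums: Σu·u = 30, Σu = 10, Σ1 = 5.
And Σu·w = 84, Σw = 26.
Normal equations: [[30, 10]; [10, 5]]·[α, β]ᵀ = [84, 26]ᵀ.
det = 30·5 − 10² = 50.
α = (84·5 − 10·26)/50 = 16/5; β = (30·26 − 10·84)/50 = -6/5.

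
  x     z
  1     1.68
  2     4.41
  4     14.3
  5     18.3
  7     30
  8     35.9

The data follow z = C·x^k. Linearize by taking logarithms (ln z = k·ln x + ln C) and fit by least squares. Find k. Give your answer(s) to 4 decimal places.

With ln zᵢ as the transformed response and ln xᵢ as the regressor:
Over the data: Σln x = 7.7142, Σ(ln x)² = 13.1032, Σln z = 14.5518, Σln x·ln z = 23.4593.
Normal system: [[13.1032, 7.7142]; [7.7142, 6]]·[k, ln C]ᵀ = [23.4593, 14.5518]ᵀ.
Δ = 13.1032·6 − (7.7142)² = 19.1098; k = (23.4593·6 − 7.7142·14.5518)/19.1098 = 1.49138, ln C = (13.1032·14.5518 − 7.7142·23.4593)/19.1098 = 0.50782.

k = 1.4914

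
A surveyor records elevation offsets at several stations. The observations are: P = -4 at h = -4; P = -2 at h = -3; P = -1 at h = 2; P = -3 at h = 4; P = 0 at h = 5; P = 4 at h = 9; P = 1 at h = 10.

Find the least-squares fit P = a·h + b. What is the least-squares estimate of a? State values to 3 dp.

Compute the Gram sums: Σh·h = 251, Σh = 23, Σ1 = 7.
Right-hand side: Σh·P = 54, ΣP = -5.
Normal equations: [[251, 23]; [23, 7]]·[a, b]ᵀ = [54, -5]ᵀ.
det = 251·7 − 23² = 1228.
a = (54·7 − 23·(-5))/1228 = 493/1228; b = (251·(-5) − 23·54)/1228 = -2497/1228.

a = 0.401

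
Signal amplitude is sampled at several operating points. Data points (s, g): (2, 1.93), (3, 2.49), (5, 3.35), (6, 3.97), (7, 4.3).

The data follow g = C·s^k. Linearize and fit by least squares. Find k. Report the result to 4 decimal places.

k = 0.6413

Linearized form: ln g = k·ln s + ln C. From the 5 transformed points,
Over the data: Σln s = 7.1389, Σ(ln s)² = 11.2747, Σln g = 5.6161, Σln s·ln g = 8.7125.
Normal system: [[11.2747, 7.1389]; [7.1389, 5]]·[k, ln C]ᵀ = [8.7125, 5.6161]ᵀ.
Slope k = (n·Σln s·ln g − Σln s·Σln g)/(n·Σ(ln s)² − (Σln s)²) = (5·8.7125 − 7.1389·5.6161)/5.4099 = 0.64134; ln C = (Σln g − k·Σln s)/n = 0.20753.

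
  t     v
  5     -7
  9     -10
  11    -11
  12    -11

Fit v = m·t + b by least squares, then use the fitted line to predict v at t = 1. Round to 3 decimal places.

v̂ = -4.800

With design matrix M, MᵀM = [[371, 37]; [37, 4]] and Mᵀv = [-378, -39]ᵀ.
Determinant 371·4 − 37² = 115.
m = ((-378)·4 − 37·(-39))/115 = -3/5; b = (371·(-39) − 37·(-378))/115 = -21/5.
At t = 1: v̂ = (-3/5)·(1) + (-21/5)·(1) = -24/5.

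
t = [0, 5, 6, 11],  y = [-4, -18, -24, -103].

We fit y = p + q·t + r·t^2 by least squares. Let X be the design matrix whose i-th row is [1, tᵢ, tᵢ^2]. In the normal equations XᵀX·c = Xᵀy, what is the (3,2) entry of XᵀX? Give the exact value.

1672

Row 3 ↔ basis t^2, column 2 ↔ basis t, so (XᵀX)_{3,2} = Σᵢ (t^2)·(t) = (0)·(0) + (25)·(5) + (36)·(6) + (121)·(11) = 1672.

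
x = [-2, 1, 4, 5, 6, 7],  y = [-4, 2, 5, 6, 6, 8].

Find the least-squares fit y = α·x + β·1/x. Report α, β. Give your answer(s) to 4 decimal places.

α = 1.0940, β = 1.4487

Sums needed: Σx·x = 131, Σx·1/x = 6, Σ1/x·1/x = 247081/176400.
Right-hand side: Σx·y = 152, Σ1/x·y = 1203/140.
Eliminating β: (247081/176400)·(row 1) − 6·(row 2) gives (26017211/176400)·α = (247081/176400)·152 − 6·(1203/140) = 1778852/11025, so α = 28461632/26017211.
Then β = ((1203/140) − 6·(28461632/26017211))/(247081/176400) = 37690380/26017211.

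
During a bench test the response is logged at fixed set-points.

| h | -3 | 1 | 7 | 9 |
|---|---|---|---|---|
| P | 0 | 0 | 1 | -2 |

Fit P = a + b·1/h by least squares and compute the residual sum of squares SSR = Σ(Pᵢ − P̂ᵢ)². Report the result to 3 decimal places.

With design matrix X, XᵀX = [[4, 58/63]; [58/63, 4540/3969]] and XᵀP = [-1, -5/63]ᵀ.
Δ = 4·(4540/3969) − (58/63)² = 548/147.
a = ((-1)·(4540/3969) − (58/63)·(-5/63))/(548/147) = -2125/7398; b = (4·(-5/63) − (58/63)·(-1))/(548/147) = 133/822.
Residuals: 1262/3699, 464/3699, 4676/3699, -2134/1233; SSR = 17480/3699.

SSR = 4.726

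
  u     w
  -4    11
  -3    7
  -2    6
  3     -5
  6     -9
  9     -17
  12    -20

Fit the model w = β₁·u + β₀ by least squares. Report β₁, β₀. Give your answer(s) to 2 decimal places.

β₁ = -1.94, β₀ = 1.96

Normal-equation sums: Σu·u = 299, Σu = 21, Σ1 = 7.
Right-hand side: Σu·w = -539, Σw = -27.
MᵀM·[β₁, β₀]ᵀ = Mᵀw becomes [[299, 21]; [21, 7]]·[β₁, β₀]ᵀ = [-539, -27]ᵀ.
Eliminating β₀: 7·(row 1) − 21·(row 2) gives 1652·β₁ = 7·(-539) − 21·(-27) = -3206, so β₁ = -229/118.
Then β₀ = ((-27) − 21·(-229/118))/7 = 1623/826.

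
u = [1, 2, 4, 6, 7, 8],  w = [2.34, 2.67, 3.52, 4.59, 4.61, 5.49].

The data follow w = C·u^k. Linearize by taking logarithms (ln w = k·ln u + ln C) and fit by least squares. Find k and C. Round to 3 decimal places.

k = 0.404, C = 2.173

Taking logs, ln w = k·ln u + ln C, so regress ln w on ln u.
Sums: Σln u = 7.8966, Σ(ln u)² = 13.7233, Σln w = 7.8457, Σln u·ln w = 11.6707.
Normal system: [[13.7233, 7.8966]; [7.8966, 6]]·[k, ln C]ᵀ = [11.6707, 7.8457]ᵀ.
Slope k = (n·Σln u·ln w − Σln u·Σln w)/(n·Σ(ln u)² − (Σln u)²) = (6·11.6707 − 7.8966·7.8457)/19.9843 = 0.40381; ln C = (Σln w − k·Σln u)/n = 0.77617, so C = exp(0.77617) = 2.17313.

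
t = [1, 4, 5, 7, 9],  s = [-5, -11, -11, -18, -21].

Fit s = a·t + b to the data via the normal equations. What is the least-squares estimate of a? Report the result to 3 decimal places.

a = -2.060

Normal-equation sums: Σt·t = 172, Σt = 26, Σ1 = 5.
Moment sums: Σt·s = -419, Σs = -66.
AᵀA·[a, b]ᵀ = Aᵀs becomes [[172, 26]; [26, 5]]·[a, b]ᵀ = [-419, -66]ᵀ.
det = 172·5 − 26² = 184.
a = ((-419)·5 − 26·(-66))/184 = -379/184; b = (172·(-66) − 26·(-419))/184 = -229/92.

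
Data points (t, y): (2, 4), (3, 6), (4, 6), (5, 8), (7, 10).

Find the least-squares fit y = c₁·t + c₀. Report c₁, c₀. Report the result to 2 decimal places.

c₁ = 1.16, c₀ = 1.92

With design matrix A, AᵀA = [[103, 21]; [21, 5]] and Aᵀy = [160, 34]ᵀ.
Determinant 103·5 − 21² = 74.
c₁ = (160·5 − 21·34)/74 = 43/37; c₀ = (103·34 − 21·160)/74 = 71/37.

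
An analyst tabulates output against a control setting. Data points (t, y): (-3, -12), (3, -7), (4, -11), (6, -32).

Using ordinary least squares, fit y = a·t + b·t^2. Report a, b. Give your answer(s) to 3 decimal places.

From the data, Σt·t = 70, Σt·t^2 = 280, Σt^2·t^2 = 1714.
For Xᵀy: Σt·y = -221, Σt^2·y = -1499.
XᵀX·[a, b]ᵀ = Xᵀy becomes [[70, 280]; [280, 1714]]·[a, b]ᵀ = [-221, -1499]ᵀ.
Eliminating b: 1714·(row 1) − 280·(row 2) gives 41580·a = 1714·(-221) − 280·(-1499) = 40926, so a = 6821/6930.
Then b = ((-1499) − 280·(6821/6930))/1714 = -205/198.

a = 0.984, b = -1.035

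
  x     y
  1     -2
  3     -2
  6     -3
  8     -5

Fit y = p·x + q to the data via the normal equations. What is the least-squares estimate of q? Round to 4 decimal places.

Normal-equation sums: Σx·x = 110, Σx = 18, Σ1 = 4.
Right-hand side: Σx·y = -66, Σy = -12.
So MᵀM·[p, q]ᵀ = Mᵀy: [[110, 18]; [18, 4]]·[p, q]ᵀ = [-66, -12]ᵀ.
det = 110·4 − 18² = 116.
p = ((-66)·4 − 18·(-12))/116 = -12/29; q = (110·(-12) − 18·(-66))/116 = -33/29.

q = -1.1379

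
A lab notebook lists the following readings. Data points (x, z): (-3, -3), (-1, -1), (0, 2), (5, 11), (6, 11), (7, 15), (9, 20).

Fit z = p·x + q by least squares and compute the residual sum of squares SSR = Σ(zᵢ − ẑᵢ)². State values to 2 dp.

SSR = 7.50

Entries of AᵀA: Σx·x = 201, Σx = 23, Σ1 = 7.
For Aᵀz: Σx·z = 416, Σz = 55.
Normal equations: [[201, 23]; [23, 7]]·[p, q]ᵀ = [416, 55]ᵀ.
det = 201·7 − 23² = 878.
p = (416·7 − 23·55)/878 = 1647/878; q = (201·55 − 23·416)/878 = 1487/878.
Residuals: 410/439, -359/439, 269/878, -32/439, -1711/878, 77/439, 625/439; SSR = 6581/878.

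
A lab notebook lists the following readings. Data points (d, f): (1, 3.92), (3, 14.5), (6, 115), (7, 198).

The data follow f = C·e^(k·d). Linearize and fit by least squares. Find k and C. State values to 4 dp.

Taking logs, ln f = k·d + ln C, so regress ln f on d.
Σd = 17.0000, Σ(d)² = 95.0000, Σln f = 14.0734, Σd·ln f = 74.8760.
Normal system: [[95.0000, 17.0000]; [17.0000, 4]]·[k, ln C]ᵀ = [74.8760, 14.0734]ᵀ.
Slope k = (n·Σd·ln f − Σd·Σln f)/(n·Σ(d)² − (Σd)²) = (4·74.8760 − 17.0000·14.0734)/91.0000 = 0.66215; ln C = (Σln f − k·Σd)/n = 0.70423, so C = exp(0.70423) = 2.02229.

k = 0.6621, C = 2.0223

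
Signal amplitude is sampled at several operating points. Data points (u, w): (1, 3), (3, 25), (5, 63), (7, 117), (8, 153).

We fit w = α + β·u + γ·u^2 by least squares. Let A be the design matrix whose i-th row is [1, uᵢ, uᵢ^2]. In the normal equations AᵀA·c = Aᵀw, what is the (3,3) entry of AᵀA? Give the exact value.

Row 3 ↔ basis u^2, column 3 ↔ basis u^2, so (AᵀA)_{3,3} = Σᵢ (u^2)·(u^2) = (1)·(1) + (9)·(9) + (25)·(25) + (49)·(49) + (64)·(64) = 7204.

7204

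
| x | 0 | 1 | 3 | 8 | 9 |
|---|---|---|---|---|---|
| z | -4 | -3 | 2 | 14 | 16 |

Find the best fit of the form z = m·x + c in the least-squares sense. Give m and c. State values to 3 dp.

The normal equations are: 155·m + 21·c = 259;  21·m + 5·c = 25.
Determinant 155·5 − 21² = 334.
m = (259·5 − 21·25)/334 = 385/167; c = (155·25 − 21·259)/334 = -782/167.

m = 2.305, c = -4.683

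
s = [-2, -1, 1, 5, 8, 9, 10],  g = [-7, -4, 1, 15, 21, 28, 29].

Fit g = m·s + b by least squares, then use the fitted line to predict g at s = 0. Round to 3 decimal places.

ĝ = -1.174

Forming XᵀX = [[276, 30]; [30, 7]] and Xᵀg = [804, 83]ᵀ gives XᵀX·[m, b]ᵀ = Xᵀg.
Eliminating b: 7·(row 1) − 30·(row 2) gives 1032·m = 7·804 − 30·83 = 3138, so m = 523/172.
Then b = (83 − 30·(523/172))/7 = -101/86.
At s = 0: ĝ = (523/172)·(0) + (-101/86)·(1) = -101/86.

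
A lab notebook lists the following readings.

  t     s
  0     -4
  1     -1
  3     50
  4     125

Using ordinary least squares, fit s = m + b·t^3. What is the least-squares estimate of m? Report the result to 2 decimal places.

m = -3.66

Forming AᵀA = [[4, 92]; [92, 4826]] and Aᵀs = [170, 9349]ᵀ gives AᵀA·[m, b]ᵀ = Aᵀs.
det = 4·4826 − 92² = 10840.
m = (170·4826 − 92·9349)/10840 = -4961/1355; b = (4·9349 − 92·170)/10840 = 5439/2710.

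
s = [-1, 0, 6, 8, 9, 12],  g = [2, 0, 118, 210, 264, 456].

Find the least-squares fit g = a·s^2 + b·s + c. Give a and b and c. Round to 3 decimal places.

a = 3.006, b = 1.997, c = 0.369

AᵀA·[a, b, c]ᵀ = Aᵀg reads: 32690·a + 3184·b + 326·c = 104738;  3184·a + 326·b + 34·c = 10234;  326·a + 34·b + 6·c = 1050.
Inverting the 3×3 Gram matrix, [a, b, c]ᵀ = [31606/10515, 104984/52575, 6473/17525]ᵀ.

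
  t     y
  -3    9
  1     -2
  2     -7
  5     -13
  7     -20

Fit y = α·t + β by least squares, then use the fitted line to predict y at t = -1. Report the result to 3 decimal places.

From the data, Σt·t = 88, Σt = 12, Σ1 = 5.
And Σt·y = -248, Σy = -33.
Normal equations: [[88, 12]; [12, 5]]·[α, β]ᵀ = [-248, -33]ᵀ.
Determinant 88·5 − 12² = 296.
α = ((-248)·5 − 12·(-33))/296 = -211/74; β = (88·(-33) − 12·(-248))/296 = 9/37.
At t = -1: ŷ = (-211/74)·(-1) + (9/37)·(1) = 229/74.

ŷ = 3.095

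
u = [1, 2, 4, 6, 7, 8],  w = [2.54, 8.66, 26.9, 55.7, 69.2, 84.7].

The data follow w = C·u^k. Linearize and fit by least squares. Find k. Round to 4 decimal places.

Let Y = ln w. Fitting Y = k·ln u + ln C by least squares:
Over the data: Σln u = 7.8966, Σ(ln u)² = 13.7233, Σln w = 19.0791, Σln u·ln w = 30.7387.
Normal system: [[13.7233, 7.8966]; [7.8966, 6]]·[k, ln C]ᵀ = [30.7387, 19.0791]ᵀ.
Δ = 13.7233·6 − (7.8966)² = 19.9843; k = (30.7387·6 − 7.8966·19.0791)/19.9843 = 1.68998, ln C = (13.7233·19.0791 − 7.8966·30.7387)/19.9843 = 0.95568.

k = 1.6900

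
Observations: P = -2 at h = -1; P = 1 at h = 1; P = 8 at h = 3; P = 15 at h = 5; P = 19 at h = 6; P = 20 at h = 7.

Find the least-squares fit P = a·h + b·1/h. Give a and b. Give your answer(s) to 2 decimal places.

a = 3.02, b = -1.56

Forming AᵀA = [[121, 6]; [6, 96989/44100]] and AᵀP = [356, 617/42]ᵀ gives AᵀA·[a, b]ᵀ = AᵀP.
det = 121·(96989/44100) − 6² = 10148069/44100.
a = (356·(96989/44100) − 6·(617/42))/(10148069/44100) = 30640984/10148069; b = (121·(617/42) − 6·356)/(10148069/44100) = -15807750/10148069.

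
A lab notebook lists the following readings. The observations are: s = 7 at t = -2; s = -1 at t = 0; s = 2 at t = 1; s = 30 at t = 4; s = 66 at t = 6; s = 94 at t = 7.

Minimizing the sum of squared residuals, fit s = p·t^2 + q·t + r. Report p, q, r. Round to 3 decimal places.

From the data, Σt^2·t^2 = 3970, Σt^2·t = 616, Σt^2 = 106, Σt·t = 106, Σt = 16, Σ1 = 6.
Right-hand side: Σt^2·s = 7492, Σt·s = 1162, Σs = 198.
Row-reducing yields p = 2081/1086, q = -203/2715, r = -1183/1810.

p = 1.916, q = -0.075, r = -0.654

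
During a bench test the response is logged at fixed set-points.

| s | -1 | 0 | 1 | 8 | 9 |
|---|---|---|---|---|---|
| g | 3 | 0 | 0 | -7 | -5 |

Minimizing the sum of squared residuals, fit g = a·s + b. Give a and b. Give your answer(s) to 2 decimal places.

The normal equations are: 147·a + 17·b = -104;  17·a + 5·b = -9.
(Σs·s = 147, Σs = 17, Σ1 = 5, Σs·g = -104, Σg = -9.)
det = 147·5 − 17² = 446.
a = ((-104)·5 − 17·(-9))/446 = -367/446; b = (147·(-9) − 17·(-104))/446 = 445/446.

a = -0.82, b = 1.00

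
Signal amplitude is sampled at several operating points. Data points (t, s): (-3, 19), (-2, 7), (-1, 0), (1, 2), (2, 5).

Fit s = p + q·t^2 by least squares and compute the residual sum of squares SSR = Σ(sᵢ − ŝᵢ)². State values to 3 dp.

From the data, Σ1 = 5, Σt^2 = 19, Σt^2·t^2 = 115.
Right-hand side: Σs = 33, Σt^2·s = 221.
So XᵀX·[p, q]ᵀ = Xᵀs: [[5, 19]; [19, 115]]·[p, q]ᵀ = [33, 221]ᵀ.
Eliminating q: 115·(row 1) − 19·(row 2) gives 214·p = 115·33 − 19·221 = -404, so p = -202/107.
Then q = (221 − 19·(-202/107))/115 = 239/107.
Residuals: 84/107, -5/107, -37/107, 177/107, -219/107; SSR = 820/107.

SSR = 7.664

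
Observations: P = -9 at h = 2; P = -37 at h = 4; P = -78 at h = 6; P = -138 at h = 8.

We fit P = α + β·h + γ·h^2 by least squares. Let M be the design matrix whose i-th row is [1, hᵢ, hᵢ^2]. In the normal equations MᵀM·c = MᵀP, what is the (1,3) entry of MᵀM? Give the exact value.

Row 1 ↔ basis 1, column 3 ↔ basis h^2, so (MᵀM)_{1,3} = Σᵢ h^2 = (1)·(4) + (1)·(16) + (1)·(36) + (1)·(64) = 120.

120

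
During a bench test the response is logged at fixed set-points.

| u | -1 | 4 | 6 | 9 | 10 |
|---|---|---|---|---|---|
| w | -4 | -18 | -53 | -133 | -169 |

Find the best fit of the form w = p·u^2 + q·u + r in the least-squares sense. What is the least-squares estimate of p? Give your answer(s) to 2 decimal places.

p = -2.01

Compute the Gram sums: Σu^2·u^2 = 18114, Σu^2·u = 2008, Σu^2 = 234, Σu·u = 234, Σu = 28, Σ1 = 5.
Moment sums: Σu^2·w = -29873, Σu·w = -3273, Σw = -377.
So XᵀX·[p, q, r]ᵀ = Xᵀw: [[18114, 2008, 234]; [2008, 234, 28]; [234, 28, 5]]·[p, q, r]ᵀ = [-29873, -3273, -377]ᵀ.
Row-reducing yields p = -334095/165806, q = 523721/165806, r = 100518/82903.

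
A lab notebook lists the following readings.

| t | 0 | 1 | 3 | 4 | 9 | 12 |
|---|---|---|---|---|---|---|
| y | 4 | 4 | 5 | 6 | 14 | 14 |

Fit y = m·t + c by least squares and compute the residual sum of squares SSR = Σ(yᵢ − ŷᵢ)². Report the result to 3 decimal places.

SSR = 7.991

Entries of AᵀA: Σt·t = 251, Σt = 29, Σ1 = 6.
Moment sums: Σt·y = 337, Σy = 47.
det = 251·6 − 29² = 665.
m = (337·6 − 29·47)/665 = 659/665; c = (251·47 − 29·337)/665 = 2024/665.
Residuals: 636/665, -23/665, -676/665, -134/133, 271/133, -622/665; SSR = 5314/665.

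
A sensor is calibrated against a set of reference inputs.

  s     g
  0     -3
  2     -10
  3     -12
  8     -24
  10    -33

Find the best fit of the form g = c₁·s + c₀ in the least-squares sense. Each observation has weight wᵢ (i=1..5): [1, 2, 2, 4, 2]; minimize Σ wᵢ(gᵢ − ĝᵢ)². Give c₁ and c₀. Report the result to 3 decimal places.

Sums needed: Σwᵢ·s·s = 482, Σwᵢ·s = 62, Σwᵢ·1 = 11.
And Σwᵢ·s·g = -1540, Σwᵢ·g = -209.
Δ = 482·11 − 62² = 1458.
c₁ = ((-1540)·11 − 62·(-209))/1458 = -1991/729; c₀ = (482·(-209) − 62·(-1540))/1458 = -2629/729.

c₁ = -2.731, c₀ = -3.606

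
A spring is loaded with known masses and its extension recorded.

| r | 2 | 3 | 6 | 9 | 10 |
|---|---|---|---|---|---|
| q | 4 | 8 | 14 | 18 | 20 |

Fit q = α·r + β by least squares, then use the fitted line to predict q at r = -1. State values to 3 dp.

q̂ = -0.360

Compute the Gram sums: Σr·r = 230, Σr = 30, Σ1 = 5.
Moment sums: Σr·q = 478, Σq = 64.
Determinant 230·5 − 30² = 250.
α = (478·5 − 30·64)/250 = 47/25; β = (230·64 − 30·478)/250 = 38/25.
At r = -1: q̂ = (47/25)·(-1) + (38/25)·(1) = -9/25.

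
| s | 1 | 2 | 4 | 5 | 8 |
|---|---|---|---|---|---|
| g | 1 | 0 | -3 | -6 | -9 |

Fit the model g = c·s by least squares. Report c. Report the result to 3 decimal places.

c = -1.027

The normal equations are: 110·c = -113.
Hence c = -113 / 110 ≈ -1.02727.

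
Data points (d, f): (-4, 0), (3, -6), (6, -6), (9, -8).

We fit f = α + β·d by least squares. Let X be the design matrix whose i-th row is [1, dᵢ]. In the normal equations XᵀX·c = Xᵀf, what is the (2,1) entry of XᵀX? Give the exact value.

Row 2 ↔ basis d, column 1 ↔ basis 1, so (XᵀX)_{2,1} = Σᵢ d = (-4)·(1) + (3)·(1) + (6)·(1) + (9)·(1) = 14.

14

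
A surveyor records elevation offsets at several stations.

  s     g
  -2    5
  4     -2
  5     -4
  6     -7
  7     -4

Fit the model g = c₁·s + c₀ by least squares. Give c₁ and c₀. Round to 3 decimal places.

From the data, Σs·s = 130, Σs = 20, Σ1 = 5.
Right-hand side: Σs·g = -108, Σg = -12.
So XᵀX·[c₁, c₀]ᵀ = Xᵀg: [[130, 20]; [20, 5]]·[c₁, c₀]ᵀ = [-108, -12]ᵀ.
Δ = 130·5 − 20² = 250.
c₁ = ((-108)·5 − 20·(-12))/250 = -6/5; c₀ = (130·(-12) − 20·(-108))/250 = 12/5.

c₁ = -1.200, c₀ = 2.400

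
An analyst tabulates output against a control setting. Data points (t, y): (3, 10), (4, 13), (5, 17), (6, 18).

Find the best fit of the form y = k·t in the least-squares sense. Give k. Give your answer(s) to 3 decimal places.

k = 3.198

The normal equations are: 86·k = 275.
Hence k = 275 / 86 ≈ 3.19767.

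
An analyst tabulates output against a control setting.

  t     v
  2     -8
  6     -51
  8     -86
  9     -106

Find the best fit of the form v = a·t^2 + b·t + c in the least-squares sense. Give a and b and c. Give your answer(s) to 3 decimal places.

The normal system MᵀM·[a, b, c]ᵀ = Mᵀv is [[11969, 1465, 185]; [1465, 185, 25]; [185, 25, 4]]·[a, b, c]ᵀ = [-15958, -1964, -251]ᵀ.
Solving the 3×3 system (Gaussian elimination) gives a = -401/372, b = -4039/1860, c = 21/31.

a = -1.078, b = -2.172, c = 0.677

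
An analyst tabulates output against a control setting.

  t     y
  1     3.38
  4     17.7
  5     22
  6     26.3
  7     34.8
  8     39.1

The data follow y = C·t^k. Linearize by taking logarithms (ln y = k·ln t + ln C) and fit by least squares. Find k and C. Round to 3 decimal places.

k = 1.176, C = 3.379

With ln yᵢ as the transformed response and ln tᵢ as the regressor:
XᵀX = [[15.8331, 8.8128]; [8.8128, 6]], rhs = [29.3475, 17.6678]ᵀ  (here Σln t = 8.8128, Σ(ln t)² = 15.8331, Σln y = 17.6678, Σln t·ln y = 29.3475).
Slope k = (n·Σln t·ln y − Σln t·Σln y)/(n·Σ(ln t)² − (Σln t)²) = (6·29.3475 − 8.8128·17.6678)/17.3327 = 1.17588; ln C = (Σln y − k·Σln t)/n = 1.21748, so C = exp(1.21748) = 3.37868.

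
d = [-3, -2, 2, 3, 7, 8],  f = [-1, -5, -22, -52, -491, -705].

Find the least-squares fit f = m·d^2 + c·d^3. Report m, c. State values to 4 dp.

m = -3.0581, c = -0.9945

MᵀM·[m, c]ᵀ = Mᵀf reads: 6691·m + 49575·c = -69764;  49575·m + 381379·c = -530886.
(Σd^2·d^2 = 6691, Σd^2·d^3 = 49575, Σd^3·d^3 = 381379, Σd^2·f = -69764, Σd^3·f = -530886.)
Determinant 6691·381379 − 49575² = 94126264.
m = ((-69764)·381379 − 49575·(-530886))/94126264 = -143925553/47063132; c = (6691·(-530886) − 49575·(-69764))/94126264 = -46803963/47063132.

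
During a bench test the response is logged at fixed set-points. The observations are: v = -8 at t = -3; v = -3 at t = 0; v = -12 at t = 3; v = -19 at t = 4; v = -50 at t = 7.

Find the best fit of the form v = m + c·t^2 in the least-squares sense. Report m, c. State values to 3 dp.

m = -2.196, c = -0.976

Forming AᵀA = [[5, 83]; [83, 2819]] and Aᵀv = [-92, -2934]ᵀ gives AᵀA·[m, c]ᵀ = Aᵀv.
Eliminating c: 2819·(row 1) − 83·(row 2) gives 7206·m = 2819·(-92) − 83·(-2934) = -15826, so m = -7913/3603.
Then c = ((-2934) − 83·(-7913/3603))/2819 = -3517/3603.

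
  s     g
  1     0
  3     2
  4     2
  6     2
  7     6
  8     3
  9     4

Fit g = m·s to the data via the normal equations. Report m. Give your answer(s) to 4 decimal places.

m = 0.5000

Forming AᵀA = [[256]] and Aᵀg = [128]ᵀ gives AᵀA·[m]ᵀ = Aᵀg.
m = 128/256 = 0.5.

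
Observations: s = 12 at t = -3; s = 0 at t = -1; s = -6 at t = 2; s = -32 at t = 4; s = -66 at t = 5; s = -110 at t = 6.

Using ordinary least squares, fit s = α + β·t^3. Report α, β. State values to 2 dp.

α = -1.23, β = -0.51

The normal equations are: 6·α + 385·β = -202;  385·α + 67171·β = -34430.
(Σ1 = 6, Σt^3 = 385, Σt^3·t^3 = 67171, Σs = -202, Σt^3·s = -34430.)
Determinant 6·67171 − 385² = 254801.
α = ((-202)·67171 − 385·(-34430))/254801 = -312992/254801; β = (6·(-34430) − 385·(-202))/254801 = -128810/254801.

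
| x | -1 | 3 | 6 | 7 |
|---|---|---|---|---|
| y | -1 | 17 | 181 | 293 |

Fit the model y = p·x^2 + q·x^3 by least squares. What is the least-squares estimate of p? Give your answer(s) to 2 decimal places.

Setting ∂/∂p … = 0 gives: 3779·p + 24825·q = 21025;  24825·p + 165035·q = 140055.
(Σx^2·x^2 = 3779, Σx^2·x^3 = 24825, Σx^3·x^3 = 165035, Σx^2·y = 21025, Σx^3·y = 140055.)
Eliminating q: 165035·(row 1) − 24825·(row 2) gives 7386640·p = 165035·21025 − 24825·140055 = -7004500, so p = -350225/369332.
Then q = (140055 − 24825·(-350225/369332))/165035 = 366111/369332.

p = -0.95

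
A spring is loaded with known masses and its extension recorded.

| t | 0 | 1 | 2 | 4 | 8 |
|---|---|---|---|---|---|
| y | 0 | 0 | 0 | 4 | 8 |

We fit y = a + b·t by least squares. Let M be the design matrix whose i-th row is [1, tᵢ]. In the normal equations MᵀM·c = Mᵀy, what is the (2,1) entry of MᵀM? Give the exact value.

Row 2 ↔ basis t, column 1 ↔ basis 1, so (MᵀM)_{2,1} = Σᵢ t = (0)·(1) + (1)·(1) + (2)·(1) + (4)·(1) + (8)·(1) = 15.

15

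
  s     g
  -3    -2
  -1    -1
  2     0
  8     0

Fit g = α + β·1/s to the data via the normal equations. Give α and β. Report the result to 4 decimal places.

MᵀM·[α, β]ᵀ = Mᵀg reads: 4·α + (-17/24)·β = -3;  (-17/24)·α + (793/576)·β = 5/3.
Determinant 4·(793/576) − (-17/24)² = 961/192.
α = ((-3)·(793/576) − (-17/24)·(5/3))/(961/192) = -1699/2883; β = (4·(5/3) − (-17/24)·(-3))/(961/192) = 872/961.

α = -0.5893, β = 0.9074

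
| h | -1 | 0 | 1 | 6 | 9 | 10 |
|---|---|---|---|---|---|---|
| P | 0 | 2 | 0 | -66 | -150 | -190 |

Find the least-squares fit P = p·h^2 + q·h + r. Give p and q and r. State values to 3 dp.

p = -1.947, q = 0.414, r = 2.005

MᵀM·[p, q, r]ᵀ = MᵀP reads: 17859·p + 1945·q + 219·r = -33526;  1945·p + 219·q + 25·r = -3646;  219·p + 25·q + 6·r = -404.
Solving the 3×3 system (Gaussian elimination) gives p = -195175/100248, q = 13831/33416, r = 25121/12531.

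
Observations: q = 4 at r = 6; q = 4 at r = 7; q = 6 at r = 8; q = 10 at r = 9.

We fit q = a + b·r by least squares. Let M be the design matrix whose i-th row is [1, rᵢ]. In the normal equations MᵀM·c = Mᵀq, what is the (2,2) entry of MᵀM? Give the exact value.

Row 2 ↔ basis r, column 2 ↔ basis r, so (MᵀM)_{2,2} = Σᵢ (r)·(r) = (6)·(6) + (7)·(7) + (8)·(8) + (9)·(9) = 230.

230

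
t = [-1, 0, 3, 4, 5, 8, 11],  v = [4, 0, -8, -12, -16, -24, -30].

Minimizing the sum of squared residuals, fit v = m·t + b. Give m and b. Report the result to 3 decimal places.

m = -2.880, b = 0.059

Compute the Gram sums: Σt·t = 236, Σt = 30, Σ1 = 7.
And Σt·v = -678, Σv = -86.
Δ = 236·7 − 30² = 752.
m = ((-678)·7 − 30·(-86))/752 = -1083/376; b = (236·(-86) − 30·(-678))/752 = 11/188.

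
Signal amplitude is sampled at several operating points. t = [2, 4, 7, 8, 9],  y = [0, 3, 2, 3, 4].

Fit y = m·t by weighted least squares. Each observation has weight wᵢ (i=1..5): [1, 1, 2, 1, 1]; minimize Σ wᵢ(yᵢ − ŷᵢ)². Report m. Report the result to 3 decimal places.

From the data, Σwᵢ·t·t = 263.
Moment sums: Σwᵢ·t·y = 100.
Normal equations: [[263]]·[m]ᵀ = [100]ᵀ.
Hence m = 100 / 263 ≈ 0.380228.

m = 0.380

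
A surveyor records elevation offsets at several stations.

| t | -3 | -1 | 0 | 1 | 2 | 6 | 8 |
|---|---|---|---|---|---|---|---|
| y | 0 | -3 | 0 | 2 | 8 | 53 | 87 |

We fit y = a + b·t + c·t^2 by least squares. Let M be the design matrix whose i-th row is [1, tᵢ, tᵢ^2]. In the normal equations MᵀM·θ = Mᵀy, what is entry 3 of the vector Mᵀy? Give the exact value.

Entry 3 ↔ basis t^2, so (Mᵀy)_{3} = Σᵢ (t^2)·yᵢ = (9)·(0) + (1)·(-3) + (0)·(0) + (1)·(2) + (4)·(8) + (36)·(53) + (64)·(87) = 7507.

7507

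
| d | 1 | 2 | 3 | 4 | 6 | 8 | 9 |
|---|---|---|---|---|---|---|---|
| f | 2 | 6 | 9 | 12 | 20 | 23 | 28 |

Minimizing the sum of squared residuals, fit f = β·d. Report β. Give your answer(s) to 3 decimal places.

The normal equations are: 211·β = 645.
Hence β = 645 / 211 ≈ 3.05687.

β = 3.057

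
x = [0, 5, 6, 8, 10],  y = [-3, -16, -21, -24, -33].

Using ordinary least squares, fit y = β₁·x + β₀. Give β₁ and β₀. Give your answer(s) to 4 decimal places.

β₁ = -2.9120, β₀ = -2.5106

With design matrix A, AᵀA = [[225, 29]; [29, 5]] and Aᵀy = [-728, -97]ᵀ.
Determinant 225·5 − 29² = 284.
β₁ = ((-728)·5 − 29·(-97))/284 = -827/284; β₀ = (225·(-97) − 29·(-728))/284 = -713/284.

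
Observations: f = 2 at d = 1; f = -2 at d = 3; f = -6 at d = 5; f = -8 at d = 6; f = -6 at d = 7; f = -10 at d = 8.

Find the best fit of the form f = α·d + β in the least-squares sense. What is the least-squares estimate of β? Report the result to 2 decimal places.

β = 2.94

From the data, Σd·d = 184, Σd = 30, Σ1 = 6.
Right-hand side: Σd·f = -204, Σf = -30.
Eliminating β: 6·(row 1) − 30·(row 2) gives 204·α = 6·(-204) − 30·(-30) = -324, so α = -27/17.
Then β = ((-30) − 30·(-27/17))/6 = 50/17.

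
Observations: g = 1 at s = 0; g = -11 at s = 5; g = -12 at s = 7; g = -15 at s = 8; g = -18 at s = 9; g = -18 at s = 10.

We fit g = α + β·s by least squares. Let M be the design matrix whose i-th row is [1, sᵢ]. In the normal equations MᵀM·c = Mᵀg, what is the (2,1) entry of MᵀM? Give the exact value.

39

Row 2 ↔ basis s, column 1 ↔ basis 1, so (MᵀM)_{2,1} = Σᵢ s = (0)·(1) + (5)·(1) + (7)·(1) + (8)·(1) + (9)·(1) + (10)·(1) = 39.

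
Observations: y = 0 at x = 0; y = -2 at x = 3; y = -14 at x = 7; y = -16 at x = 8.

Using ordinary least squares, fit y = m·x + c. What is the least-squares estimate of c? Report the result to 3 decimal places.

With design matrix A, AᵀA = [[122, 18]; [18, 4]] and Aᵀy = [-232, -32]ᵀ.
det = 122·4 − 18² = 164.
m = ((-232)·4 − 18·(-32))/164 = -88/41; c = (122·(-32) − 18·(-232))/164 = 68/41.

c = 1.659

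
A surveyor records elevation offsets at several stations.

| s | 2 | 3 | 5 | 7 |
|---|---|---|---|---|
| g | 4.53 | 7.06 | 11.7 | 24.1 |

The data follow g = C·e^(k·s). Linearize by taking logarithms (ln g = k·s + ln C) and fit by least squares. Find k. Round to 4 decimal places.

Linearized form: ln g = k·s + ln C. From the 4 transformed points,
XᵀX = [[87.0000, 17.0000]; [17.0000, 4]], rhs = [43.4582, 9.1070]ᵀ  (here Σs = 17.0000, Σ(s)² = 87.0000, Σln g = 9.1070, Σs·ln g = 43.4582).
Solving (det = 59.0000): k = 0.32228, ln C = 0.90706.

k = 0.3223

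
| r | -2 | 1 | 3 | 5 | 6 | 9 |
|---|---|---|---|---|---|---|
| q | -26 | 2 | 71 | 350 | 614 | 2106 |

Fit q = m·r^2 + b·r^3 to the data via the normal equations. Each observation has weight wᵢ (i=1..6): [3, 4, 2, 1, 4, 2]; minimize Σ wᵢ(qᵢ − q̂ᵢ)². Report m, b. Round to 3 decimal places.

Sums needed: Σwᵢ·r^2·r^2 = 19145, Σwᵢ·r^2·r^3 = 152721, Σwᵢ·r^3·r^3 = 1266785.
And Σwᵢ·r^2·q = 439312, Σwᵢ·r^3·q = 3649260.
So XᵀWX·[m, b]ᵀ = XᵀWq: [[19145, 152721]; [152721, 1266785]]·[m, b]ᵀ = [439312, 3649260]ᵀ.
Eliminating b: 1266785·(row 1) − 152721·(row 2) gives 928894984·m = 1266785·439312 − 152721·3649260 = -804784540, so m = -201196135/232223746.
Then b = (3649260 − 152721·(-201196135/232223746))/1266785 = 693228687/232223746.

m = -0.866, b = 2.985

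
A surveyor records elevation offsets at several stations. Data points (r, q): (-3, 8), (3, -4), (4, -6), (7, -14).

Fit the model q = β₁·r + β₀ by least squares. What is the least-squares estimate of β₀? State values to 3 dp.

Sums needed: Σr·r = 83, Σr = 11, Σ1 = 4.
And Σr·q = -158, Σq = -16.
det = 83·4 − 11² = 211.
β₁ = ((-158)·4 − 11·(-16))/211 = -456/211; β₀ = (83·(-16) − 11·(-158))/211 = 410/211.

β₀ = 1.943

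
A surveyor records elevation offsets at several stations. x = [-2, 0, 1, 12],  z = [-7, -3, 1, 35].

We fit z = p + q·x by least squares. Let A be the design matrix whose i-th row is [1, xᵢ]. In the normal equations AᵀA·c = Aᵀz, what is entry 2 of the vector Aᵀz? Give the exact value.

435

Entry 2 ↔ basis x, so (Aᵀz)_{2} = Σᵢ (x)·zᵢ = (-2)·(-7) + (0)·(-3) + (1)·(1) + (12)·(35) = 435.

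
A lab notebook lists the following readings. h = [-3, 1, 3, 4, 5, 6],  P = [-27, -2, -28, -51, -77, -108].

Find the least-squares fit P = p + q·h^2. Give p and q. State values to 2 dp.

With design matrix M, MᵀM = [[6, 96]; [96, 2340]] and MᵀP = [-293, -7126]ᵀ.
Eliminating q: 2340·(row 1) − 96·(row 2) gives 4824·p = 2340·(-293) − 96·(-7126) = -1524, so p = -127/402.
Then q = ((-7126) − 96·(-127/402))/2340 = -1219/402.

p = -0.32, q = -3.03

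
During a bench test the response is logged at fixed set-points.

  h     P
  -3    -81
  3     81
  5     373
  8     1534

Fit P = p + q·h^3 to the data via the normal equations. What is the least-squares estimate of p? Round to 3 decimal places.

p = -0.429

Setting ∂/∂p … = 0 gives: 4·p + 637·q = 1907;  637·p + 279227·q = 836407.
Eliminating q: 279227·(row 1) − 637·(row 2) gives 711139·p = 279227·1907 − 637·836407 = -305370, so p = -23490/54703.
Then q = (836407 − 637·(-23490/54703))/279227 = 163913/54703.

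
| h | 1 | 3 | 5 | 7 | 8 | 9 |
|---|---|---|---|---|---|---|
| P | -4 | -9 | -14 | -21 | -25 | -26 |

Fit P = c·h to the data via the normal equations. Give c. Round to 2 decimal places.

The normal equations are: 229·c = -682.
c = (-682)/229 = -2.97817.

c = -2.98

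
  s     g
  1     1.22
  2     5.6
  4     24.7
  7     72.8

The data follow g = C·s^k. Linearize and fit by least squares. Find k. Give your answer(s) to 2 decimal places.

Linearized form: ln g = k·ln s + ln C. From the 4 transformed points,
AᵀA = [[6.1888, 4.0254]; [4.0254, 4]], rhs = [13.9832, 9.4161]ᵀ  (here Σln s = 4.0254, Σ(ln s)² = 6.1888, Σln g = 9.4161, Σln s·ln g = 13.9832).
Slope k = (n·Σln s·ln g − Σln s·Σln g)/(n·Σ(ln s)² − (Σln s)²) = (4·13.9832 − 4.0254·9.4161)/8.5519 = 2.10826; ln C = (Σln g − k·Σln s)/n = 0.23241.

k = 2.11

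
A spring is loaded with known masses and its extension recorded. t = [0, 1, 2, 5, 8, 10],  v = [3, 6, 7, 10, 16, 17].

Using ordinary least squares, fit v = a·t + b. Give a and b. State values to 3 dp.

Forming AᵀA = [[194, 26]; [26, 6]] and Aᵀv = [368, 59]ᵀ gives AᵀA·[a, b]ᵀ = Aᵀv.
Eliminating b: 6·(row 1) − 26·(row 2) gives 488·a = 6·368 − 26·59 = 674, so a = 337/244.
Then b = (59 − 26·(337/244))/6 = 939/244.

a = 1.381, b = 3.848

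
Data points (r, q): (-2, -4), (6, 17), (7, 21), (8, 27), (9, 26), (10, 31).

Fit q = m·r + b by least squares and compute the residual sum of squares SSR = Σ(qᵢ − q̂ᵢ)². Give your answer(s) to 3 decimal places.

Compute the Gram sums: Σr·r = 334, Σr = 38, Σ1 = 6.
Right-hand side: Σr·q = 1017, Σq = 118.
Normal equations: [[334, 38]; [38, 6]]·[m, b]ᵀ = [1017, 118]ᵀ.
Δ = 334·6 − 38² = 560.
m = (1017·6 − 38·118)/560 = 809/280; b = (334·118 − 38·1017)/560 = 383/280.
Residuals: 23/56, -477/280, -83/140, 141/56, -48/35, 207/280; SSR = 3413/280.

SSR = 12.189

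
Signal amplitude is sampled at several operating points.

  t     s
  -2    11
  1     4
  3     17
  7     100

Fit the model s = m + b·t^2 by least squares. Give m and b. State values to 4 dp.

XᵀX·[m, b]ᵀ = Xᵀs reads: 4·m + 63·b = 132;  63·m + 2499·b = 5101.
Eliminating b: 2499·(row 1) − 63·(row 2) gives 6027·m = 2499·132 − 63·5101 = 8505, so m = 405/287.
Then b = (5101 − 63·(405/287))/2499 = 12088/6027.

m = 1.4111, b = 2.0056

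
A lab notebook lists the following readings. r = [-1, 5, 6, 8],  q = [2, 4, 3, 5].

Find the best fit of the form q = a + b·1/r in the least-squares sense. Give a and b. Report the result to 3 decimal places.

a = 3.713, b = 1.673

Forming AᵀA = [[4, -61/120]; [-61/120, 15601/14400]] and Aᵀq = [14, -3/40]ᵀ gives AᵀA·[a, b]ᵀ = Aᵀq.
Eliminating b: (15601/14400)·(row 1) − (-61/120)·(row 2) gives (19561/4800)·a = (15601/14400)·14 − (-61/120)·(-3/40) = 43573/2880, so a = 217865/58683.
Then b = ((-3/40) − (-61/120)·(217865/58683))/(15601/14400) = 32720/19561.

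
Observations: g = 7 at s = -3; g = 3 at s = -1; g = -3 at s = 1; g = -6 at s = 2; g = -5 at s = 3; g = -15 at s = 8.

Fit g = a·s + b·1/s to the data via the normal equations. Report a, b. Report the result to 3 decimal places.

Compute the Gram sums: Σs·s = 88, Σs·1/s = 6, Σ1/s·1/s = 1433/576.
Right-hand side: Σs·g = -174, Σ1/s·g = -119/8.
det = 88·(1433/576) − 6² = 13171/72.
a = ((-174)·(1433/576) − 6·(-119/8))/(13171/72) = -98967/52684; b = (88·(-119/8) − 6·(-174))/(13171/72) = -19080/13171.

a = -1.879, b = -1.449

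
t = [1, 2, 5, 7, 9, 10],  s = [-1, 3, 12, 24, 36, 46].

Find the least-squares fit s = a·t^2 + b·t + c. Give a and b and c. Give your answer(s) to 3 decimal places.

MᵀM·[a, b, c]ᵀ = Mᵀs reads: 19604·a + 2206·b + 260·c = 9003;  2206·a + 260·b + 34·c = 1017;  260·a + 34·b + 6·c = 120.
(Σt^2·t^2 = 19604, Σt^2·t = 2206, Σt^2 = 260, Σt·t = 260, Σt = 34, Σ1 = 6, Σt^2·s = 9003, Σt·s = 1017, Σs = 120.)
Solving the 3×3 system (Gaussian elimination) gives a = 458/1229, b = 2335/2458, c = -3765/2458.

a = 0.373, b = 0.950, c = -1.532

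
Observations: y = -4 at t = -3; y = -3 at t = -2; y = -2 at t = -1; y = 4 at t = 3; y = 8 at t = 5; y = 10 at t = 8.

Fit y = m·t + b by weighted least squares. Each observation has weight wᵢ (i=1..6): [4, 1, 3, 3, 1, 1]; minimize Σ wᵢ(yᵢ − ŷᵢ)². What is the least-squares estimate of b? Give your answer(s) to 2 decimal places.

b = -0.14

Setting ∂/∂m … = 0 gives: 159·m + 5·b = 216;  5·m + 13·b = 5.
(Σwᵢ·t·t = 159, Σwᵢ·t = 5, Σwᵢ·1 = 13, Σwᵢ·t·y = 216, Σwᵢ·y = 5.)
Eliminating b: 13·(row 1) − 5·(row 2) gives 2042·m = 13·216 − 5·5 = 2783, so m = 2783/2042.
Then b = (5 − 5·(2783/2042))/13 = -285/2042.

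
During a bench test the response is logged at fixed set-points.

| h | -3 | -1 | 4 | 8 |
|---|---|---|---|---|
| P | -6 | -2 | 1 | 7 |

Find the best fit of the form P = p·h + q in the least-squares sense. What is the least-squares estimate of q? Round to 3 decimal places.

q = -2.162

Normal-equation sums: Σh·h = 90, Σh = 8, Σ1 = 4.
For XᵀP: Σh·P = 80, ΣP = 0.
Eliminating q: 4·(row 1) − 8·(row 2) gives 296·p = 4·80 − 8·0 = 320, so p = 40/37.
Then q = (0 − 8·(40/37))/4 = -80/37.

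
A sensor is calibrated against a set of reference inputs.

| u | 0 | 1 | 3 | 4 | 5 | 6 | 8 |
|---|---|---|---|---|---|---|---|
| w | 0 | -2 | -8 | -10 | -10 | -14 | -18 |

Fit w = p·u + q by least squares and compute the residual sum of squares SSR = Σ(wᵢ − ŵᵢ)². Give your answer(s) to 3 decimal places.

SSR = 4.207

From the data, Σu·u = 151, Σu = 27, Σ1 = 7.
Right-hand side: Σu·w = -344, Σw = -62.
MᵀM·[p, q]ᵀ = Mᵀw becomes [[151, 27]; [27, 7]]·[p, q]ᵀ = [-344, -62]ᵀ.
Eliminating q: 7·(row 1) − 27·(row 2) gives 328·p = 7·(-344) − 27·(-62) = -734, so p = -367/164.
Then q = ((-62) − 27·(-367/164))/7 = -37/164.
Residuals: 37/164, 19/41, -87/82, -135/164, 58/41, -57/164, 21/164; SSR = 345/82.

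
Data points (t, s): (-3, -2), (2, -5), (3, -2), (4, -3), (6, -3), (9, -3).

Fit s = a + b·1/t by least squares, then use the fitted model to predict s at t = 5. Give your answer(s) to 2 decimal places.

Forming MᵀM = [[6, 37/36]; [37/36, 745/1296]] and Mᵀs = [-18, -49/12]ᵀ gives MᵀM·[a, b]ᵀ = Mᵀs.
Eliminating b: (745/1296)·(row 1) − (37/36)·(row 2) gives (3101/1296)·a = (745/1296)·(-18) − (37/36)·(-49/12) = -2657/432, so a = -7971/3101.
Then b = ((-49/12) − (37/36)·(-7971/3101))/(745/1296) = -7776/3101.
At t = 5: ŝ = (-7971/3101)·(1) + (-7776/3101)·(1/5) = -47631/15505.

ŝ = -3.07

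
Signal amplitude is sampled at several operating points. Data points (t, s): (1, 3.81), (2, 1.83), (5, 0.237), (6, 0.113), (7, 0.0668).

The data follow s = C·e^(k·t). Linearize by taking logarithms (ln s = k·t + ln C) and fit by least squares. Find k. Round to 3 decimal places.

With ln sᵢ as the transformed response and tᵢ as the regressor:
Σt = 21.0000, Σ(t)² = 115.0000, Σln s = -4.3842, Σt·ln s = -36.6768.
Normal system: [[115.0000, 21.0000]; [21.0000, 5]]·[k, ln C]ᵀ = [-36.6768, -4.3842]ᵀ.
Slope k = (n·Σt·ln s − Σt·Σln s)/(n·Σ(t)² − (Σt)²) = (5·-36.6768 − 21.0000·-4.3842)/134.0000 = -0.68147; ln C = (Σln s − k·Σt)/n = 1.98532.

k = -0.681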